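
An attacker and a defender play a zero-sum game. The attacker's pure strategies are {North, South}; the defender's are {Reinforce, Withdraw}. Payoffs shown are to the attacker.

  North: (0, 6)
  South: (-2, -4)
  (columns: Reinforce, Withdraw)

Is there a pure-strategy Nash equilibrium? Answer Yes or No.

Row minima: North → 0, South → -4; maximin = 0.
Column maxima: Reinforce → 0, Withdraw → 6; minimax = 0.
maximin = minimax = 0, so a saddle point exists.

Yes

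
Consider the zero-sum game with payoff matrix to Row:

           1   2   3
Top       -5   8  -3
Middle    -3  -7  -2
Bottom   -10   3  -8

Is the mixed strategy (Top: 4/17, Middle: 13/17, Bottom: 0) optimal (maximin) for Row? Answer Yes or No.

Yes

Against 1 this mix gives (4/17)·(-5) + (13/17)·(-3) = -59/17.
Against 2 this mix gives (4/17)·8 + (13/17)·(-7) = -59/17.
Against 3 this mix gives (4/17)·(-3) + (13/17)·(-2) = -38/17.
All of Column's active replies (1, 2) yield -59/17, and no column does worse for Row. The mix makes Column indifferent and guarantees -59/17, so it is optimal.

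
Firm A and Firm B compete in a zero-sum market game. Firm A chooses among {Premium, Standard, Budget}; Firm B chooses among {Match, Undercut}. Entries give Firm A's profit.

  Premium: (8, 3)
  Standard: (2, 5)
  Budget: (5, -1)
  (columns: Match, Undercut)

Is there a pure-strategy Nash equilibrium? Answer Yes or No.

No

Row minima: Premium → 3, Standard → 2, Budget → -1; maximin = 3.
Column maxima: Match → 8, Undercut → 5; minimax = 5.
3 ≠ 5, so no pure-strategy equilibrium exists.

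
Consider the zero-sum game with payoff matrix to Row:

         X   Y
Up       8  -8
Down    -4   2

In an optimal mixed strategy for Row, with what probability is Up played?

Row minima: Up → -8, Down → -4; maximin = -4.
Column maxima: X → 8, Y → 2; minimax = 2.
-4 ≠ 2, so there is no saddle point; optimal play is mixed.
Let Row play Up with probability p. Expected payoff against X: 8p + (-4)(1−p) = 12p − 4; against Y: (-8)p + 2(1−p) = −10p + 2.
Setting these equal: 12p − 4 = −10p + 2 ⇒ 22p = 6 ⇒ p = 3/11, and the value is (12)·(3/11) − 4 = -8/11.
For Column: with q = P(X), equating Up's and Down's payoffs gives 16q − 8 = −6q + 2 ⇒ q = 5/11.

3/11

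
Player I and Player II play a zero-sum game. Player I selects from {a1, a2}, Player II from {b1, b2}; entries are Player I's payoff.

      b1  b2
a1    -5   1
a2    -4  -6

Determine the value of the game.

Row minima: a1 → -5, a2 → -6; maximin = -5.
Column maxima: b1 → -4, b2 → 1; minimax = -4.
-5 ≠ -4, so there is no saddle point; optimal play is mixed.
Let Player I play a1 with probability p. Expected payoff against b1: (-5)p + (-4)(1−p) = −p − 4; against b2: 1p + (-6)(1−p) = 7p − 6.
Setting these equal: −p − 4 = 7p − 6 ⇒ −8p = -2 ⇒ p = 1/4, and the value is (-1)·(1/4) − 4 = -17/4.
For Player II: with q = P(b1), equating a1's and a2's payoffs gives −6q + 1 = 2q − 6 ⇒ q = 7/8.

-17/4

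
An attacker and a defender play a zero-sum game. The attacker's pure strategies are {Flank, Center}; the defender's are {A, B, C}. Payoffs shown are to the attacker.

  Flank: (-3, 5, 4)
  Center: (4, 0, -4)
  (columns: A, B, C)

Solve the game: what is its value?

Row minima: Flank → -3, Center → -4; maximin = -3.
Column maxima: A → 4, B → 5, C → 4; minimax = 4.
-3 ≠ 4, so there is no saddle point; optimal play is mixed.
B is strictly dominated by C (it gives the attacker strictly more in every row), so the defender never plays it.
On the remaining 2×2 (Flank, Center vs A, C):
Let the attacker play Flank with probability p. Expected payoff against A: (-3)p + 4(1−p) = −7p + 4; against C: 4p + (-4)(1−p) = 8p − 4.
Setting these equal: −7p + 4 = 8p − 4 ⇒ −15p = -8 ⇒ p = 8/15, and the value is (-7)·(8/15) + 4 = 4/15.
For the defender: with q = P(A), equating Flank's and Center's payoffs gives −7q + 4 = 8q − 4 ⇒ q = 8/15.

4/15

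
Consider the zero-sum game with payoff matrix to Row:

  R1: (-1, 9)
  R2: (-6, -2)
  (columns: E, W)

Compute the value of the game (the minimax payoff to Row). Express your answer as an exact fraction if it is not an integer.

-1

Row minima: R1 → -1, R2 → -6; maximin = -1.
Column maxima: E → -1, W → 9; minimax = -1.
Since maximin = minimax = -1, there is a saddle point and the value is -1.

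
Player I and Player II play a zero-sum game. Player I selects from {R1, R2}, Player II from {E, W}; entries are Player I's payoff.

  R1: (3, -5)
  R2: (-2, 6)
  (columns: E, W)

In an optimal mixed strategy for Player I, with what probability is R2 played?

1/2

Row minima: R1 → -5, R2 → -2; maximin = -2.
Column maxima: E → 3, W → 6; minimax = 3.
-2 ≠ 3, so there is no saddle point; optimal play is mixed.
Let Player I play R1 with probability p. Expected payoff against E: 3p + (-2)(1−p) = 5p − 2; against W: (-5)p + 6(1−p) = −11p + 6.
Setting these equal: 5p − 2 = −11p + 6 ⇒ 16p = 8 ⇒ p = 1/2, and the value is (5)·(1/2) − 2 = 1/2.
For Player II: with q = P(E), equating R1's and R2's payoffs gives 8q − 5 = −8q + 6 ⇒ q = 11/16.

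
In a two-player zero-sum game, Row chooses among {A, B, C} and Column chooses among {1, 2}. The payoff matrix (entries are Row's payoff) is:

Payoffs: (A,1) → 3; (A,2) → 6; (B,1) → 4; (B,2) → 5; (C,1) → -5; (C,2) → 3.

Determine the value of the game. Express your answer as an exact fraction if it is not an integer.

Row minima: A → 3, B → 4, C → -5; maximin = 4.
Column maxima: 1 → 4, 2 → 6; minimax = 4.
Since maximin = minimax = 4, there is a saddle point and the value is 4.

4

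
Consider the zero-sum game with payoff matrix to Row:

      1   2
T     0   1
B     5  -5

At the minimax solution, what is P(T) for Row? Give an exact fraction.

10/11

Row minima: T → 0, B → -5; maximin = 0.
Column maxima: 1 → 5, 2 → 1; minimax = 1.
0 ≠ 1, so there is no saddle point; optimal play is mixed.
Let Row play T with probability p. Expected payoff against 1: 0p + 5(1−p) = −5p + 5; against 2: 1p + (-5)(1−p) = 6p − 5.
Setting these equal: −5p + 5 = 6p − 5 ⇒ −11p = -10 ⇒ p = 10/11, and the value is (-5)·(10/11) + 5 = 5/11.
For Column: with q = P(1), equating T's and B's payoffs gives −q + 1 = 10q − 5 ⇒ q = 6/11.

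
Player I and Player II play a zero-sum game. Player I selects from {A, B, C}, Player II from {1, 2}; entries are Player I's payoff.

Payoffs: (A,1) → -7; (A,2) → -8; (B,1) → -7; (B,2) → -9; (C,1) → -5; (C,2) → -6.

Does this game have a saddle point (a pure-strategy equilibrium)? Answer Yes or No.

Row minima: A → -8, B → -9, C → -6; maximin = -6.
Column maxima: 1 → -5, 2 → -6; minimax = -6.
maximin = minimax = -6, so a saddle point exists.

Yes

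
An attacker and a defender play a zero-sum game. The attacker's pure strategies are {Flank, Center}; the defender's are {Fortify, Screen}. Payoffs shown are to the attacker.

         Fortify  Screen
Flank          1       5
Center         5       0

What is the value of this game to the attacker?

Row minima: Flank → 1, Center → 0; maximin = 1.
Column maxima: Fortify → 5, Screen → 5; minimax = 5.
1 ≠ 5, so there is no saddle point; optimal play is mixed.
Let the attacker play Flank with probability p. Expected payoff against Fortify: 1p + 5(1−p) = −4p + 5; against Screen: 5p + 0(1−p) = 5p.
Setting these equal: −4p + 5 = 5p ⇒ −9p = -5 ⇒ p = 5/9, and the value is (-4)·(5/9) + 5 = 25/9.
For the defender: with q = P(Fortify), equating Flank's and Center's payoffs gives −4q + 5 = 5q ⇒ q = 5/9.

25/9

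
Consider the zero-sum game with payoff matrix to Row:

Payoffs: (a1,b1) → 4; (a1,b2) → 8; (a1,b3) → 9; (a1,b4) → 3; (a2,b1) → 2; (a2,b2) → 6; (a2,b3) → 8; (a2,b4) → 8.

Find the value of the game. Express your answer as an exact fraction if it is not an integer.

26/7

Row minima: a1 → 3, a2 → 2; maximin = 3.
Column maxima: b1 → 4, b2 → 8, b3 → 9, b4 → 8; minimax = 4.
3 ≠ 4, so there is no saddle point; optimal play is mixed.
b2 is strictly dominated by b1 (it gives Row strictly more in every row), so Column never plays it.
b3 is strictly dominated by b1 (it gives Row strictly more in every row), so Column never plays it.
On the remaining 2×2 (a1, a2 vs b1, b4):
Let Row play a1 with probability p. Expected payoff against b1: 4p + 2(1−p) = 2p + 2; against b4: 3p + 8(1−p) = −5p + 8.
Setting these equal: 2p + 2 = −5p + 8 ⇒ 7p = 6 ⇒ p = 6/7, and the value is (2)·(6/7) + 2 = 26/7.
For Column: with q = P(b1), equating a1's and a2's payoffs gives q + 3 = −6q + 8 ⇒ q = 5/7.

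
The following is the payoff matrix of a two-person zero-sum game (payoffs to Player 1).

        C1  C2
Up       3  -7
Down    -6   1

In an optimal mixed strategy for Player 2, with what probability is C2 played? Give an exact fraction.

Row minima: Up → -7, Down → -6; maximin = -6.
Column maxima: C1 → 3, C2 → 1; minimax = 1.
-6 ≠ 1, so there is no saddle point; optimal play is mixed.
Let Player 1 play Up with probability p. Expected payoff against C1: 3p + (-6)(1−p) = 9p − 6; against C2: (-7)p + 1(1−p) = −8p + 1.
Setting these equal: 9p − 6 = −8p + 1 ⇒ 17p = 7 ⇒ p = 7/17, and the value is (9)·(7/17) − 6 = -39/17.
For Player 2: with q = P(C1), equating Up's and Down's payoffs gives 10q − 7 = −7q + 1 ⇒ q = 8/17.

9/17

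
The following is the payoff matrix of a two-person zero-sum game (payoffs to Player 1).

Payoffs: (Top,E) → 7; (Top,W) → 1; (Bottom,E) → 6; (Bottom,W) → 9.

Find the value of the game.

Row minima: Top → 1, Bottom → 6; maximin = 6.
Column maxima: E → 7, W → 9; minimax = 7.
6 ≠ 7, so there is no saddle point; optimal play is mixed.
Let Player 1 play Top with probability p. Expected payoff against E: 7p + 6(1−p) = p + 6; against W: 1p + 9(1−p) = −8p + 9.
Setting these equal: p + 6 = −8p + 9 ⇒ 9p = 3 ⇒ p = 1/3, and the value is (1)·(1/3) + 6 = 19/3.
For Player 2: with q = P(E), equating Top's and Bottom's payoffs gives 6q + 1 = −3q + 9 ⇒ q = 8/9.

19/3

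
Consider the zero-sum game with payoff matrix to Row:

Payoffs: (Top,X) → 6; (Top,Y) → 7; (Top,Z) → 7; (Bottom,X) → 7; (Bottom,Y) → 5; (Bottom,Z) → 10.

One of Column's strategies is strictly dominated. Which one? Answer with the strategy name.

X holds Row's payoff strictly below Z in every row: 6 < 7, 7 < 10.
So Z is strictly dominated for Column.

Z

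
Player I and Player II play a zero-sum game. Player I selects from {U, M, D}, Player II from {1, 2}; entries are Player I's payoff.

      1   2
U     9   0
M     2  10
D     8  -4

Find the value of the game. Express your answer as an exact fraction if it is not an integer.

Row minima: U → 0, M → 2, D → -4; maximin = 2.
Column maxima: 1 → 9, 2 → 10; minimax = 9.
2 ≠ 9, so there is no saddle point; optimal play is mixed.
D is strictly dominated by U, so Player I never plays it.
On the remaining 2×2 (U, M vs 1, 2):
Let Player I play U with probability p. Expected payoff against 1: 9p + 2(1−p) = 7p + 2; against 2: 0p + 10(1−p) = −10p + 10.
Setting these equal: 7p + 2 = −10p + 10 ⇒ 17p = 8 ⇒ p = 8/17, and the value is (7)·(8/17) + 2 = 90/17.
For Player II: with q = P(1), equating U's and M's payoffs gives 9q = −8q + 10 ⇒ q = 10/17.

90/17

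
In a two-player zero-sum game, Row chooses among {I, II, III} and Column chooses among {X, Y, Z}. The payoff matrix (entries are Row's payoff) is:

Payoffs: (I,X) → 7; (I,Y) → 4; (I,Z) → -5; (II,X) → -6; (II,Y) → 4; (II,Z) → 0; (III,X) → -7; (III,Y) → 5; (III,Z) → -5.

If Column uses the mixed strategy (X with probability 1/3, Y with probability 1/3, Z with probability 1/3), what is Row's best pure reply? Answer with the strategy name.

I

Expected payoff of I: (1/3)·7 + (1/3)·4 + (1/3)·(-5) = 2.
Expected payoff of II: (1/3)·(-6) + (1/3)·4 + (1/3)·0 = -2/3.
Expected payoff of III: (1/3)·(-7) + (1/3)·5 + (1/3)·(-5) = -7/3.
The largest is 2, so Row's best response is I.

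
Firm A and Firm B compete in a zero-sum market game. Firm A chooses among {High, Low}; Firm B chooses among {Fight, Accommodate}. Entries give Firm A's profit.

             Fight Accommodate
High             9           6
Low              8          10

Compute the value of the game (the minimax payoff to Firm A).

Row minima: High → 6, Low → 8; maximin = 8.
Column maxima: Fight → 9, Accommodate → 10; minimax = 9.
8 ≠ 9, so there is no saddle point; optimal play is mixed.
Let Firm A play High with probability p. Expected payoff against Fight: 9p + 8(1−p) = p + 8; against Accommodate: 6p + 10(1−p) = −4p + 10.
Setting these equal: p + 8 = −4p + 10 ⇒ 5p = 2 ⇒ p = 2/5, and the value is (1)·(2/5) + 8 = 42/5.
For Firm B: with q = P(Fight), equating High's and Low's payoffs gives 3q + 6 = −2q + 10 ⇒ q = 4/5.

42/5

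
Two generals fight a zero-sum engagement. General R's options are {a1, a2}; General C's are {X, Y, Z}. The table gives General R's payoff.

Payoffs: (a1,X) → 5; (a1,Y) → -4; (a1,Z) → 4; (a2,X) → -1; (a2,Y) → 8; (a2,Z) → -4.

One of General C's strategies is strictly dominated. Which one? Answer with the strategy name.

Z holds General R's payoff strictly below X in every row: 4 < 5, -4 < -1.
So X is strictly dominated for General C.

X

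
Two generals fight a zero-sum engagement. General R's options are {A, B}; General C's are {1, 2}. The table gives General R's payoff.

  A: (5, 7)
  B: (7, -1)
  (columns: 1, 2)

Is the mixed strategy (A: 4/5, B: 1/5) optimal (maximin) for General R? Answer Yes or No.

Yes

Against 1 this mix gives (4/5)·5 + (1/5)·7 = 27/5.
Against 2 this mix gives (4/5)·7 + (1/5)·(-1) = 27/5.
All of General C's active replies (1, 2) yield 27/5, and no column does worse for General R. The mix makes General C indifferent and guarantees 27/5, so it is optimal.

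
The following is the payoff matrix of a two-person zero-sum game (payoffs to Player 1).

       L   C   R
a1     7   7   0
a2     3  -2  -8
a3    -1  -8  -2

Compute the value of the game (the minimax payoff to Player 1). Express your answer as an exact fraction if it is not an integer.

0

Row minima: a1 → 0, a2 → -8, a3 → -8; maximin = 0.
Column maxima: L → 7, C → 7, R → 0; minimax = 0.
Since maximin = minimax = 0, there is a saddle point and the value is 0.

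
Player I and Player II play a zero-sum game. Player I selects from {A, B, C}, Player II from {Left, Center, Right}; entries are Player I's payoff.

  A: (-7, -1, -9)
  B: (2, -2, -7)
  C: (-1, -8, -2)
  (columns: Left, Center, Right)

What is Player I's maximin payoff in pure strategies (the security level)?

Row minima: A → -9, B → -7, C → -8.
The best of these is -7.

-7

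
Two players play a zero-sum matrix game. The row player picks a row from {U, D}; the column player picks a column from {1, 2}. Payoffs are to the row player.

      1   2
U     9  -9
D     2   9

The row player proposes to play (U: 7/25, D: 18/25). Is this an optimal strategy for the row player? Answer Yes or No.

Yes

Against 1 this mix gives (7/25)·9 + (18/25)·2 = 99/25.
Against 2 this mix gives (7/25)·(-9) + (18/25)·9 = 99/25.
All of the column player's active replies (1, 2) yield 99/25, and no column does worse for the row player. The mix makes the column player indifferent and guarantees 99/25, so it is optimal.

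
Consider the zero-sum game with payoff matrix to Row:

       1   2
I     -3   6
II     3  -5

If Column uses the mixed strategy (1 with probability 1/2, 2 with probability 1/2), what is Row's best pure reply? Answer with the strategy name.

Expected payoff of I: (1/2)·(-3) + (1/2)·6 = 3/2.
Expected payoff of II: (1/2)·3 + (1/2)·(-5) = -1.
The largest is 3/2, so Row's best response is I.

I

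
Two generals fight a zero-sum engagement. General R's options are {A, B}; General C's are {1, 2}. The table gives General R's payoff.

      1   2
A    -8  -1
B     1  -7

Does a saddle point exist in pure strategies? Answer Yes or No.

No

Row minima: A → -8, B → -7; maximin = -7.
Column maxima: 1 → 1, 2 → -1; minimax = -1.
-7 ≠ -1, so no pure-strategy equilibrium exists.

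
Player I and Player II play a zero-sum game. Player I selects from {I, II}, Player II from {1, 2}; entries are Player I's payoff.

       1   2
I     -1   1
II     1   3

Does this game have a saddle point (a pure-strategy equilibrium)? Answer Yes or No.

Yes

Row minima: I → -1, II → 1; maximin = 1.
Column maxima: 1 → 1, 2 → 3; minimax = 1.
maximin = minimax = 1, so a saddle point exists.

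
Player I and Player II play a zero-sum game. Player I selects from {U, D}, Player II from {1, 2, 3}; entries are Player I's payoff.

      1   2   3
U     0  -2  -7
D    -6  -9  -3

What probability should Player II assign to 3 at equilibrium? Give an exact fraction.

Row minima: U → -7, D → -9; maximin = -7.
Column maxima: 1 → 0, 2 → -2, 3 → -3; minimax = -3.
-7 ≠ -3, so there is no saddle point; optimal play is mixed.
1 is strictly dominated by 2 (it gives Player I strictly more in every row), so Player II never plays it.
On the remaining 2×2 (U, D vs 2, 3):
Let Player I play U with probability p. Expected payoff against 2: (-2)p + (-9)(1−p) = 7p − 9; against 3: (-7)p + (-3)(1−p) = −4p − 3.
Setting these equal: 7p − 9 = −4p − 3 ⇒ 11p = 6 ⇒ p = 6/11, and the value is (7)·(6/11) − 9 = -57/11.
For Player II: with q = P(2), equating U's and D's payoffs gives 5q − 7 = −6q − 3 ⇒ q = 4/11.

7/11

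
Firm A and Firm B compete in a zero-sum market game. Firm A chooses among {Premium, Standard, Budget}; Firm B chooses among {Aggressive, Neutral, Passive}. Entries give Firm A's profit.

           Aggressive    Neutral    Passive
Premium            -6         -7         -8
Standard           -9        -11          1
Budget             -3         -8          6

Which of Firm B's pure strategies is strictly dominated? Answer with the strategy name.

Aggressive

Neutral holds Firm A's payoff strictly below Aggressive in every row: -7 < -6, -11 < -9, -8 < -3.
So Aggressive is strictly dominated for Firm B.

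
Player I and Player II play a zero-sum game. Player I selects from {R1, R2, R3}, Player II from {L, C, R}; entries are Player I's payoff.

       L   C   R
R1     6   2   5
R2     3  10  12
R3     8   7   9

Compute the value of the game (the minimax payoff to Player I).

Row minima: R1 → 2, R2 → 3, R3 → 7; maximin = 7.
Column maxima: L → 8, C → 10, R → 12; minimax = 8.
7 ≠ 8, so there is no saddle point; optimal play is mixed.
R1 is strictly dominated by R3, so Player I never plays it.
With R1 eliminated, R is strictly dominated by L (it gives Player I strictly more in every remaining row), so Player II never plays it.
On the remaining 2×2 (R2, R3 vs L, C):
Let Player I play R2 with probability p. Expected payoff against L: 3p + 8(1−p) = −5p + 8; against C: 10p + 7(1−p) = 3p + 7.
Setting these equal: −5p + 8 = 3p + 7 ⇒ −8p = -1 ⇒ p = 1/8, and the value is (-5)·(1/8) + 8 = 59/8.
For Player II: with q = P(L), equating R2's and R3's payoffs gives −7q + 10 = q + 7 ⇒ q = 3/8.

59/8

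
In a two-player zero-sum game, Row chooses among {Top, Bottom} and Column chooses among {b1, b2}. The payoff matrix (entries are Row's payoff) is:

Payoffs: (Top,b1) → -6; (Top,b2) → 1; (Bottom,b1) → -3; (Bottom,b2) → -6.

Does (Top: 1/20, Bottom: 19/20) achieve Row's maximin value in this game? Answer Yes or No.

No

Against b1 this mix gives (1/20)·(-6) + (19/20)·(-3) = -63/20.
Against b2 this mix gives (1/20)·1 + (19/20)·(-6) = -113/20.
Column will play b2, holding Row to -113/20. Shifting weight toward the row that does better against b2 would raise this floor (the equalizing mix achieves -39/10 against both b2 and b1), so the proposed strategy is not optimal.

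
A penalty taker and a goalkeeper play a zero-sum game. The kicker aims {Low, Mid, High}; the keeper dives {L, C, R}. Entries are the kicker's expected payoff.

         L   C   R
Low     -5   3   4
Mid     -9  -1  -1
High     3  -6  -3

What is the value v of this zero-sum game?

Row minima: Low → -5, Mid → -9, High → -6; maximin = -5.
Column maxima: L → 3, C → 3, R → 4; minimax = 3.
-5 ≠ 3, so there is no saddle point; optimal play is mixed.
Mid is strictly dominated by Low, so the kicker never plays it.
With Mid eliminated, R is strictly dominated by C (it gives the kicker strictly more in every remaining row), so the keeper never plays it.
On the remaining 2×2 (Low, High vs L, C):
Let the kicker play Low with probability p. Expected payoff against L: (-5)p + 3(1−p) = −8p + 3; against C: 3p + (-6)(1−p) = 9p − 6.
Setting these equal: −8p + 3 = 9p − 6 ⇒ −17p = -9 ⇒ p = 9/17, and the value is (-8)·(9/17) + 3 = -21/17.
For the keeper: with q = P(L), equating Low's and High's payoffs gives −8q + 3 = 9q − 6 ⇒ q = 9/17.

-21/17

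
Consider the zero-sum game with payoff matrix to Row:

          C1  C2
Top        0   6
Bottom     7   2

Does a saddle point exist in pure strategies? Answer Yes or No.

Row minima: Top → 0, Bottom → 2; maximin = 2.
Column maxima: C1 → 7, C2 → 6; minimax = 6.
2 ≠ 6, so no pure-strategy equilibrium exists.

No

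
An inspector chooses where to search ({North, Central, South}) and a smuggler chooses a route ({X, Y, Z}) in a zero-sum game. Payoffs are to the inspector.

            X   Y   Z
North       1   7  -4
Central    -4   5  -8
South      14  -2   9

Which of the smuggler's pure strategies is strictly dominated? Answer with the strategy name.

X

Z holds the inspector's payoff strictly below X in every row: -4 < 1, -8 < -4, 9 < 14.
So X is strictly dominated for the smuggler.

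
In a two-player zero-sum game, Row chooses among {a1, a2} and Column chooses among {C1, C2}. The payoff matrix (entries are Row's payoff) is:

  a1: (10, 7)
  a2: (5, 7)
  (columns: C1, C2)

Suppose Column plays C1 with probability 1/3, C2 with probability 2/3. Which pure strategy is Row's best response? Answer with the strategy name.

a1

Expected payoff of a1: (1/3)·10 + (2/3)·7 = 8.
Expected payoff of a2: (1/3)·5 + (2/3)·7 = 19/3.
The largest is 8, so Row's best response is a1.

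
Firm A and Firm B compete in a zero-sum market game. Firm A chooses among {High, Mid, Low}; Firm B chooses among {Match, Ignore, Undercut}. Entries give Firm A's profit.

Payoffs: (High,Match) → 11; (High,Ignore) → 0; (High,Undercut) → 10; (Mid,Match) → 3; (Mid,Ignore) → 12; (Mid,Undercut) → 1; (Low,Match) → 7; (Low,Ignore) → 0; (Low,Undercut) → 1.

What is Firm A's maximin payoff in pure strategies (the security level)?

1

Row minima: High → 0, Mid → 1, Low → 0.
The best of these is 1.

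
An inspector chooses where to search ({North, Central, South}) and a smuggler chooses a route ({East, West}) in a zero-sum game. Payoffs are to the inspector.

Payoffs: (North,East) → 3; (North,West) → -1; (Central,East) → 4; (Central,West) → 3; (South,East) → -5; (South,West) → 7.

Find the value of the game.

43/13

Row minima: North → -1, Central → 3, South → -5; maximin = 3.
Column maxima: East → 4, West → 7; minimax = 4.
3 ≠ 4, so there is no saddle point; optimal play is mixed.
North is strictly dominated by Central, so the inspector never plays it.
On the remaining 2×2 (Central, South vs East, West):
Let the inspector play Central with probability p. Expected payoff against East: 4p + (-5)(1−p) = 9p − 5; against West: 3p + 7(1−p) = −4p + 7.
Setting these equal: 9p − 5 = −4p + 7 ⇒ 13p = 12 ⇒ p = 12/13, and the value is (9)·(12/13) − 5 = 43/13.
For the smuggler: with q = P(East), equating Central's and South's payoffs gives q + 3 = −12q + 7 ⇒ q = 4/13.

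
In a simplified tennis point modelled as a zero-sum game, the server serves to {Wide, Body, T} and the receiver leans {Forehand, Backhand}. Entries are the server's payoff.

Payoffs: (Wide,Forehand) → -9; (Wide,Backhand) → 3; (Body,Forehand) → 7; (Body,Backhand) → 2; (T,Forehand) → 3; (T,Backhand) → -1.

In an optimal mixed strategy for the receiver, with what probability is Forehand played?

1/17

Row minima: Wide → -9, Body → 2, T → -1; maximin = 2.
Column maxima: Forehand → 7, Backhand → 3; minimax = 3.
2 ≠ 3, so there is no saddle point; optimal play is mixed.
T is strictly dominated by Body, so the server never plays it.
On the remaining 2×2 (Wide, Body vs Forehand, Backhand):
Let the server play Wide with probability p. Expected payoff against Forehand: (-9)p + 7(1−p) = −16p + 7; against Backhand: 3p + 2(1−p) = p + 2.
Setting these equal: −16p + 7 = p + 2 ⇒ −17p = -5 ⇒ p = 5/17, and the value is (-16)·(5/17) + 7 = 39/17.
For the receiver: with q = P(Forehand), equating Wide's and Body's payoffs gives −12q + 3 = 5q + 2 ⇒ q = 1/17.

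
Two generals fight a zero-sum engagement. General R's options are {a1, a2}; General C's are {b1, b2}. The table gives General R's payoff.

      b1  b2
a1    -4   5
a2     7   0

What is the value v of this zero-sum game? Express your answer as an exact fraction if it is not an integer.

Row minima: a1 → -4, a2 → 0; maximin = 0.
Column maxima: b1 → 7, b2 → 5; minimax = 5.
0 ≠ 5, so there is no saddle point; optimal play is mixed.
Let General R play a1 with probability p. Expected payoff against b1: (-4)p + 7(1−p) = −11p + 7; against b2: 5p + 0(1−p) = 5p.
Setting these equal: −11p + 7 = 5p ⇒ −16p = -7 ⇒ p = 7/16, and the value is (-11)·(7/16) + 7 = 35/16.
For General C: with q = P(b1), equating a1's and a2's payoffs gives −9q + 5 = 7q ⇒ q = 5/16.

35/16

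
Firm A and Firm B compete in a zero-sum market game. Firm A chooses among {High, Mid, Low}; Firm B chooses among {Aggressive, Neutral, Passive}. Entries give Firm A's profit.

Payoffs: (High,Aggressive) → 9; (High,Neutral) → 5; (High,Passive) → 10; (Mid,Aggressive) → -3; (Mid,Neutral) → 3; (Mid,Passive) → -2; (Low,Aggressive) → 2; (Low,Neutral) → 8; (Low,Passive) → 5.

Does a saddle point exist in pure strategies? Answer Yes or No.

No

Row minima: High → 5, Mid → -3, Low → 2; maximin = 5.
Column maxima: Aggressive → 9, Neutral → 8, Passive → 10; minimax = 8.
5 ≠ 8, so no pure-strategy equilibrium exists.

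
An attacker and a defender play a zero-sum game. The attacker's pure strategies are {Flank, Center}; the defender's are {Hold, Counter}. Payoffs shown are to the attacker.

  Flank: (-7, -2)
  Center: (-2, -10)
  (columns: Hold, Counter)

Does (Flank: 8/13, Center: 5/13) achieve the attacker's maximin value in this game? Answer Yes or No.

Against Hold this mix gives (8/13)·(-7) + (5/13)·(-2) = -66/13.
Against Counter this mix gives (8/13)·(-2) + (5/13)·(-10) = -66/13.
All of the defender's active replies (Hold, Counter) yield -66/13, and no column does worse for the attacker. The mix makes the defender indifferent and guarantees -66/13, so it is optimal.

Yes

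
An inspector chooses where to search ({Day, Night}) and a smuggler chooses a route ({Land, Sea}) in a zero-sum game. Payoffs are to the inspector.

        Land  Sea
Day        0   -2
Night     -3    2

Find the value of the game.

-6/7

Row minima: Day → -2, Night → -3; maximin = -2.
Column maxima: Land → 0, Sea → 2; minimax = 0.
-2 ≠ 0, so there is no saddle point; optimal play is mixed.
Let the inspector play Day with probability p. Expected payoff against Land: 0p + (-3)(1−p) = 3p − 3; against Sea: (-2)p + 2(1−p) = −4p + 2.
Setting these equal: 3p − 3 = −4p + 2 ⇒ 7p = 5 ⇒ p = 5/7, and the value is (3)·(5/7) − 3 = -6/7.
For the smuggler: with q = P(Land), equating Day's and Night's payoffs gives 2q − 2 = −5q + 2 ⇒ q = 4/7.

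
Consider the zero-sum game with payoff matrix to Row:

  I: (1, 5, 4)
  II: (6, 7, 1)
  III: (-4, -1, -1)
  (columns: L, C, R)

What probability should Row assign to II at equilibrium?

3/8

Row minima: I → 1, II → 1, III → -4; maximin = 1.
Column maxima: L → 6, C → 7, R → 4; minimax = 4.
1 ≠ 4, so there is no saddle point; optimal play is mixed.
III is strictly dominated by I, so Row never plays it.
C is strictly dominated by L (it gives Row strictly more in every row), so Column never plays it.
On the remaining 2×2 (I, II vs L, R):
Let Row play I with probability p. Expected payoff against L: 1p + 6(1−p) = −5p + 6; against R: 4p + 1(1−p) = 3p + 1.
Setting these equal: −5p + 6 = 3p + 1 ⇒ −8p = -5 ⇒ p = 5/8, and the value is (-5)·(5/8) + 6 = 23/8.
For Column: with q = P(L), equating I's and II's payoffs gives −3q + 4 = 5q + 1 ⇒ q = 3/8.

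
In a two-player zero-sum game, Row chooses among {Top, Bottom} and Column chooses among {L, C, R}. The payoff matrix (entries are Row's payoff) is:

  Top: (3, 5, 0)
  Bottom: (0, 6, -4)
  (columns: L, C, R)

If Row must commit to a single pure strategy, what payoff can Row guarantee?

0

Row minima: Top → 0, Bottom → -4.
The best of these is 0.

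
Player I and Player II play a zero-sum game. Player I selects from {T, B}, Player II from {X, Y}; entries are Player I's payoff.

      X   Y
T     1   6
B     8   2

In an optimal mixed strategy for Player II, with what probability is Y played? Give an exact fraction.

7/11

Row minima: T → 1, B → 2; maximin = 2.
Column maxima: X → 8, Y → 6; minimax = 6.
2 ≠ 6, so there is no saddle point; optimal play is mixed.
Let Player I play T with probability p. Expected payoff against X: 1p + 8(1−p) = −7p + 8; against Y: 6p + 2(1−p) = 4p + 2.
Setting these equal: −7p + 8 = 4p + 2 ⇒ −11p = -6 ⇒ p = 6/11, and the value is (-7)·(6/11) + 8 = 46/11.
For Player II: with q = P(X), equating T's and B's payoffs gives −5q + 6 = 6q + 2 ⇒ q = 4/11.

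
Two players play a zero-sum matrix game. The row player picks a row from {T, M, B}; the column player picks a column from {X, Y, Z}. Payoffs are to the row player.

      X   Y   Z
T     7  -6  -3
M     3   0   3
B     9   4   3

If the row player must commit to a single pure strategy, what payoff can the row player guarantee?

3

Row minima: T → -6, M → 0, B → 3.
The best of these is 3.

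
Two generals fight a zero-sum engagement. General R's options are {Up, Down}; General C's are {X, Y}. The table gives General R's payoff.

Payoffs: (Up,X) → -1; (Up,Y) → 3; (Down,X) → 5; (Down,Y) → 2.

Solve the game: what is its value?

17/7

Row minima: Up → -1, Down → 2; maximin = 2.
Column maxima: X → 5, Y → 3; minimax = 3.
2 ≠ 3, so there is no saddle point; optimal play is mixed.
Let General R play Up with probability p. Expected payoff against X: (-1)p + 5(1−p) = −6p + 5; against Y: 3p + 2(1−p) = p + 2.
Setting these equal: −6p + 5 = p + 2 ⇒ −7p = -3 ⇒ p = 3/7, and the value is (-6)·(3/7) + 5 = 17/7.
For General C: with q = P(X), equating Up's and Down's payoffs gives −4q + 3 = 3q + 2 ⇒ q = 1/7.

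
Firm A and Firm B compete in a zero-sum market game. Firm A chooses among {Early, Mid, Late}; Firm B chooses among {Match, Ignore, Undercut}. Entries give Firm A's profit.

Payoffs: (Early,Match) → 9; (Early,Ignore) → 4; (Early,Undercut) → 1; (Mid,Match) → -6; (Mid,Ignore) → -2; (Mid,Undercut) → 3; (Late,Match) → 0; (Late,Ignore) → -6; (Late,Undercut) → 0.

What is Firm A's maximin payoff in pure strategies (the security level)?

1

Row minima: Early → 1, Mid → -6, Late → -6.
The best of these is 1.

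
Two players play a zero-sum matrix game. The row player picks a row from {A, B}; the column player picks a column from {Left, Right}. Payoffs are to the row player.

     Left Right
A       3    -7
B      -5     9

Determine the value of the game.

Row minima: A → -7, B → -5; maximin = -5.
Column maxima: Left → 3, Right → 9; minimax = 3.
-5 ≠ 3, so there is no saddle point; optimal play is mixed.
Let the row player play A with probability p. Expected payoff against Left: 3p + (-5)(1−p) = 8p − 5; against Right: (-7)p + 9(1−p) = −16p + 9.
Setting these equal: 8p − 5 = −16p + 9 ⇒ 24p = 14 ⇒ p = 7/12, and the value is (8)·(7/12) − 5 = -1/3.
For the column player: with q = P(Left), equating A's and B's payoffs gives 10q − 7 = −14q + 9 ⇒ q = 2/3.

-1/3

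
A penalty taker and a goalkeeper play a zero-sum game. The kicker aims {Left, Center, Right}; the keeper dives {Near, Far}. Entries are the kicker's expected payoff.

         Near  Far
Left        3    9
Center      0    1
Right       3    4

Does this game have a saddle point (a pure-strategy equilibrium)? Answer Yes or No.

Row minima: Left → 3, Center → 0, Right → 3; maximin = 3.
Column maxima: Near → 3, Far → 9; minimax = 3.
maximin = minimax = 3, so a saddle point exists.

Yes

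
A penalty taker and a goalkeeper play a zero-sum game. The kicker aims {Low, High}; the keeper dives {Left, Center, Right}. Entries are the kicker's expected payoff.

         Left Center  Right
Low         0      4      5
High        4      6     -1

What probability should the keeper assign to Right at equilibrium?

Row minima: Low → 0, High → -1; maximin = 0.
Column maxima: Left → 4, Center → 6, Right → 5; minimax = 4.
0 ≠ 4, so there is no saddle point; optimal play is mixed.
Center is strictly dominated by Left (it gives the kicker strictly more in every row), so the keeper never plays it.
On the remaining 2×2 (Low, High vs Left, Right):
Let the kicker play Low with probability p. Expected payoff against Left: 0p + 4(1−p) = −4p + 4; against Right: 5p + (-1)(1−p) = 6p − 1.
Setting these equal: −4p + 4 = 6p − 1 ⇒ −10p = -5 ⇒ p = 1/2, and the value is (-4)·(1/2) + 4 = 2.
For the keeper: with q = P(Left), equating Low's and High's payoffs gives −5q + 5 = 5q − 1 ⇒ q = 3/5.

2/5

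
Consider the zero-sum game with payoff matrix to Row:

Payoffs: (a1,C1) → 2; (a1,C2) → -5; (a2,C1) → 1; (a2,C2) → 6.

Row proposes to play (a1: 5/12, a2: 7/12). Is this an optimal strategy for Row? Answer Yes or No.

Yes

Against C1 this mix gives (5/12)·2 + (7/12)·1 = 17/12.
Against C2 this mix gives (5/12)·(-5) + (7/12)·6 = 17/12.
All of Column's active replies (C1, C2) yield 17/12, and no column does worse for Row. The mix makes Column indifferent and guarantees 17/12, so it is optimal.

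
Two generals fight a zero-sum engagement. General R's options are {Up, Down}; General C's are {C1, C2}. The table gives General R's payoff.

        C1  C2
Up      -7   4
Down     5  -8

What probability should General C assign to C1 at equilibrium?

1/2

Row minima: Up → -7, Down → -8; maximin = -7.
Column maxima: C1 → 5, C2 → 4; minimax = 4.
-7 ≠ 4, so there is no saddle point; optimal play is mixed.
Let General R play Up with probability p. Expected payoff against C1: (-7)p + 5(1−p) = −12p + 5; against C2: 4p + (-8)(1−p) = 12p − 8.
Setting these equal: −12p + 5 = 12p − 8 ⇒ −24p = -13 ⇒ p = 13/24, and the value is (-12)·(13/24) + 5 = -3/2.
For General C: with q = P(C1), equating Up's and Down's payoffs gives −11q + 4 = 13q − 8 ⇒ q = 1/2.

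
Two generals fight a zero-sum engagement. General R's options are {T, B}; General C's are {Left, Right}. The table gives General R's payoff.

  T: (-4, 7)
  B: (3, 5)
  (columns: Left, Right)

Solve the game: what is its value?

Row minima: T → -4, B → 3; maximin = 3.
Column maxima: Left → 3, Right → 7; minimax = 3.
Since maximin = minimax = 3, there is a saddle point and the value is 3.

3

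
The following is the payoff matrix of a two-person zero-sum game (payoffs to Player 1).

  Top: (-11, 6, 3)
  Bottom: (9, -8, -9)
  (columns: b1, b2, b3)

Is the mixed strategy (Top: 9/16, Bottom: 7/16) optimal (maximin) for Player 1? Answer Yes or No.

Against b1 this mix gives (9/16)·(-11) + (7/16)·9 = -9/4.
Against b2 this mix gives (9/16)·6 + (7/16)·(-8) = -1/8.
Against b3 this mix gives (9/16)·3 + (7/16)·(-9) = -9/4.
All of Player 2's active replies (b1, b3) yield -9/4, and no column does worse for Player 1. The mix makes Player 2 indifferent and guarantees -9/4, so it is optimal.

Yes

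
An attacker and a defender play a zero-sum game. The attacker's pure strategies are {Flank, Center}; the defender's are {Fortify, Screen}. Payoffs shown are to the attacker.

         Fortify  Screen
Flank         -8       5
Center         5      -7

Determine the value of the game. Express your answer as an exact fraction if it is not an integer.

Row minima: Flank → -8, Center → -7; maximin = -7.
Column maxima: Fortify → 5, Screen → 5; minimax = 5.
-7 ≠ 5, so there is no saddle point; optimal play is mixed.
Let the attacker play Flank with probability p. Expected payoff against Fortify: (-8)p + 5(1−p) = −13p + 5; against Screen: 5p + (-7)(1−p) = 12p − 7.
Setting these equal: −13p + 5 = 12p − 7 ⇒ −25p = -12 ⇒ p = 12/25, and the value is (-13)·(12/25) + 5 = -31/25.
For the defender: with q = P(Fortify), equating Flank's and Center's payoffs gives −13q + 5 = 12q − 7 ⇒ q = 12/25.

-31/25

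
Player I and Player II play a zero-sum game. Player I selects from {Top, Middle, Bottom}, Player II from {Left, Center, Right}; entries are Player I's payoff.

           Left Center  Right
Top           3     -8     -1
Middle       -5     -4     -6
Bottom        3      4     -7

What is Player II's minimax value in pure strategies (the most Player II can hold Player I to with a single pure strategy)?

Column maxima: Left → 3, Center → 4, Right → -1.
The smallest of these is -1.

-1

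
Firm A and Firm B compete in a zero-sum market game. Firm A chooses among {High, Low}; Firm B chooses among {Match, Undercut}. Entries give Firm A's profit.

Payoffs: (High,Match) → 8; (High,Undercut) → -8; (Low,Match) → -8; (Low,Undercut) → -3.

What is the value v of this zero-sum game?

-88/21

Row minima: High → -8, Low → -8; maximin = -8.
Column maxima: Match → 8, Undercut → -3; minimax = -3.
-8 ≠ -3, so there is no saddle point; optimal play is mixed.
Let Firm A play High with probability p. Expected payoff against Match: 8p + (-8)(1−p) = 16p − 8; against Undercut: (-8)p + (-3)(1−p) = −5p − 3.
Setting these equal: 16p − 8 = −5p − 3 ⇒ 21p = 5 ⇒ p = 5/21, and the value is (16)·(5/21) − 8 = -88/21.
For Firm B: with q = P(Match), equating High's and Low's payoffs gives 16q − 8 = −5q − 3 ⇒ q = 5/21.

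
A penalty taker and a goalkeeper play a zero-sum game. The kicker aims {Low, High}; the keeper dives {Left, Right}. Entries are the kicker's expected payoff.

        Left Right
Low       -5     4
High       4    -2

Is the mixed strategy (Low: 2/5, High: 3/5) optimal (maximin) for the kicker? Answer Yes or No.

Against Left this mix gives (2/5)·(-5) + (3/5)·4 = 2/5.
Against Right this mix gives (2/5)·4 + (3/5)·(-2) = 2/5.
All of the keeper's active replies (Left, Right) yield 2/5, and no column does worse for the kicker. The mix makes the keeper indifferent and guarantees 2/5, so it is optimal.

Yes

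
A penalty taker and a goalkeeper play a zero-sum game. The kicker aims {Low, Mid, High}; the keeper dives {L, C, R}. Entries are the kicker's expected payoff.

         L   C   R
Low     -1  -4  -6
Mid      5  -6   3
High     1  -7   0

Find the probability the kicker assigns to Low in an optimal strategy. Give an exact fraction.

Row minima: Low → -6, Mid → -6, High → -7; maximin = -6.
Column maxima: L → 5, C → -4, R → 3; minimax = -4.
-6 ≠ -4, so there is no saddle point; optimal play is mixed.
High is strictly dominated by Mid, so the kicker never plays it.
L is strictly dominated by C (it gives the kicker strictly more in every row), so the keeper never plays it.
On the remaining 2×2 (Low, Mid vs C, R):
Let the kicker play Low with probability p. Expected payoff against C: (-4)p + (-6)(1−p) = 2p − 6; against R: (-6)p + 3(1−p) = −9p + 3.
Setting these equal: 2p − 6 = −9p + 3 ⇒ 11p = 9 ⇒ p = 9/11, and the value is (2)·(9/11) − 6 = -48/11.
For the keeper: with q = P(C), equating Low's and Mid's payoffs gives 2q − 6 = −9q + 3 ⇒ q = 9/11.

9/11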